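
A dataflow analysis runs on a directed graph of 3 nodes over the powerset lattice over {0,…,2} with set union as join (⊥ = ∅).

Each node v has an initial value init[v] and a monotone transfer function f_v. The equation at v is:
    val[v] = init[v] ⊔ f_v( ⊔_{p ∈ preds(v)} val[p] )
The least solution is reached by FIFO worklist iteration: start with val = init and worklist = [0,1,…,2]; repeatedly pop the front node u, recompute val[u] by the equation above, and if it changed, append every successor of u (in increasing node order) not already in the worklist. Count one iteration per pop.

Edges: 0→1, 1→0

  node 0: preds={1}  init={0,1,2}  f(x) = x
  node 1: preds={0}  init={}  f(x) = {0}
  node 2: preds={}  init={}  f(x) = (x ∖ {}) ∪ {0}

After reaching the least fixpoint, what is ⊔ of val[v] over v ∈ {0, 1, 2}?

Worklist (4 pops):
  #1 pop 0: in={} → {0,1,2} (no change)
  #2 pop 1: in={0,1,2} → {0} (was {}); enqueue [0]
  #3 pop 2: in={} → {0} (was {}); enqueue []
  #4 pop 0: in={0} → {0,1,2} (no change)

Fixpoint:
  val[0] = {0,1,2}
  val[1] = {0}
  val[2] = {0}

{0,1,2}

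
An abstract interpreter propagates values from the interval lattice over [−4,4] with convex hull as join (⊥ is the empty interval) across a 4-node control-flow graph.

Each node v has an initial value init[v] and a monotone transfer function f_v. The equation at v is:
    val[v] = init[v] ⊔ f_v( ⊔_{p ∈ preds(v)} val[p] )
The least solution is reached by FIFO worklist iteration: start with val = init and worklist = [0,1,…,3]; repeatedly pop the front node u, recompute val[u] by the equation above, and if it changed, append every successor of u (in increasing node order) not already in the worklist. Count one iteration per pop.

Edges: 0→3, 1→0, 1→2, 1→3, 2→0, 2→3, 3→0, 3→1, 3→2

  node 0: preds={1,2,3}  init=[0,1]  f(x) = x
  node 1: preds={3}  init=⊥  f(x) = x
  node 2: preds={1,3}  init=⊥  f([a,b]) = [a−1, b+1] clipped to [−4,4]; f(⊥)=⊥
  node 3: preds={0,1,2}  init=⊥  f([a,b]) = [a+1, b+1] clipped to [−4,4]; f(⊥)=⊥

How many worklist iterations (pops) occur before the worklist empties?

13

Worklist (13 pops):
  #1 pop 0: in=⊥ → [0,1] (no change)
  #2 pop 1: in=⊥ → ⊥ (no change)
  #3 pop 2: in=⊥ → ⊥ (no change)
  #4 pop 3: in=[0,1] → [1,2] (was ⊥); enqueue [0,1,2]
  #5 pop 0: in=[1,2] → [0,2] (was [0,1]); enqueue [3]
  #6 pop 1: in=[1,2] → [1,2] (was ⊥); enqueue [0]
  #7 pop 2: in=[1,2] → [0,3] (was ⊥); enqueue []
  #8 pop 3: in=[0,3] → [1,4] (was [1,2]); enqueue [1,2]
  #9 pop 0: in=[0,4] → [0,4] (was [0,2]); enqueue [3]
  #10 pop 1: in=[1,4] → [1,4] (was [1,2]); enqueue [0]
  #11 pop 2: in=[1,4] → [0,4] (was [0,3]); enqueue []
  #12 pop 3: in=[0,4] → [1,4] (no change)
  #13 pop 0: in=[0,4] → [0,4] (no change)

Fixpoint:
  val[0] = [0,4]
  val[1] = [1,4]
  val[2] = [0,4]
  val[3] = [1,4]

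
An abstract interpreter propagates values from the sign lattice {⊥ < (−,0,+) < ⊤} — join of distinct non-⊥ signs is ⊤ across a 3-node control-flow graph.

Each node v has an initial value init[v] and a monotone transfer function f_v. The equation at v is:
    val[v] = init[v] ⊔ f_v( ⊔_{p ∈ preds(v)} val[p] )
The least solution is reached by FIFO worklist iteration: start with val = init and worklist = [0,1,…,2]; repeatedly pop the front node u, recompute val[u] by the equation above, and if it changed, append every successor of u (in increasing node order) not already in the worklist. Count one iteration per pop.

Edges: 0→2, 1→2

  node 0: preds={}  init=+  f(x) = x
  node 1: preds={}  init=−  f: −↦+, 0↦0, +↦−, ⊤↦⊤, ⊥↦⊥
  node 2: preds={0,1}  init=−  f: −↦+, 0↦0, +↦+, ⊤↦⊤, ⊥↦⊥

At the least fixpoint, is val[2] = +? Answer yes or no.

no

Worklist (3 pops):
  #1 pop 0: in=⊥ → + (no change)
  #2 pop 1: in=⊥ → − (no change)
  #3 pop 2: in=⊤ → ⊤ (was −); enqueue []

Fixpoint:
  val[0] = +
  val[1] = −
  val[2] = ⊤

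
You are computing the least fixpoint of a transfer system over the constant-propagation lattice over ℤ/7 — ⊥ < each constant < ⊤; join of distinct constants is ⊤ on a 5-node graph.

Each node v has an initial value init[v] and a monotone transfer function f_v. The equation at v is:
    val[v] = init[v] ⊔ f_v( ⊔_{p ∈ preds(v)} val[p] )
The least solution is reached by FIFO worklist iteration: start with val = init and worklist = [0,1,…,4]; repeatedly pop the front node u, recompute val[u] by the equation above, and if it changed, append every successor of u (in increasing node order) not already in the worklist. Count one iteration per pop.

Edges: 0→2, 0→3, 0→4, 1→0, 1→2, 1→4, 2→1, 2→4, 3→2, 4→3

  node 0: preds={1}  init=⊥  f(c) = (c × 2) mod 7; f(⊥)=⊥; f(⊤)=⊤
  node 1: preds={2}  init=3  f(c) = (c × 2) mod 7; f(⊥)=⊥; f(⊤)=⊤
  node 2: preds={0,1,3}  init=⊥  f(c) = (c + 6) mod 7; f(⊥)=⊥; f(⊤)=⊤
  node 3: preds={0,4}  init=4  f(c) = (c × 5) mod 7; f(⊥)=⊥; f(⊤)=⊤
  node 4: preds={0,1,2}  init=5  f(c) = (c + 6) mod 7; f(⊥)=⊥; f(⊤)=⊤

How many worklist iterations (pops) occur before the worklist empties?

12

Trace (12 dequeues):
  [1] u=0 | in 3 | out 6 | prev ⊥ | push {}
  [2] u=1 | in ⊥ | out 3 | ==
  [3] u=2 | in ⊤ | out ⊤ | prev ⊥ | push {1}
  [4] u=3 | in ⊤ | out ⊤ | prev 4 | push {2}
  [5] u=4 | in ⊤ | out ⊤ | prev 5 | push {3}
  [6] u=1 | in ⊤ | out ⊤ | prev 3 | push {0,4}
  [7] u=2 | in ⊤ | out ⊤ | ==
  [8] u=3 | in ⊤ | out ⊤ | ==
  [9] u=0 | in ⊤ | out ⊤ | prev 6 | push {2,3}
  [10] u=4 | in ⊤ | out ⊤ | ==
  [11] u=2 | in ⊤ | out ⊤ | ==
  [12] u=3 | in ⊤ | out ⊤ | ==

Converged values:
  [0] ⊤
  [1] ⊤
  [2] ⊤
  [3] ⊤
  [4] ⊤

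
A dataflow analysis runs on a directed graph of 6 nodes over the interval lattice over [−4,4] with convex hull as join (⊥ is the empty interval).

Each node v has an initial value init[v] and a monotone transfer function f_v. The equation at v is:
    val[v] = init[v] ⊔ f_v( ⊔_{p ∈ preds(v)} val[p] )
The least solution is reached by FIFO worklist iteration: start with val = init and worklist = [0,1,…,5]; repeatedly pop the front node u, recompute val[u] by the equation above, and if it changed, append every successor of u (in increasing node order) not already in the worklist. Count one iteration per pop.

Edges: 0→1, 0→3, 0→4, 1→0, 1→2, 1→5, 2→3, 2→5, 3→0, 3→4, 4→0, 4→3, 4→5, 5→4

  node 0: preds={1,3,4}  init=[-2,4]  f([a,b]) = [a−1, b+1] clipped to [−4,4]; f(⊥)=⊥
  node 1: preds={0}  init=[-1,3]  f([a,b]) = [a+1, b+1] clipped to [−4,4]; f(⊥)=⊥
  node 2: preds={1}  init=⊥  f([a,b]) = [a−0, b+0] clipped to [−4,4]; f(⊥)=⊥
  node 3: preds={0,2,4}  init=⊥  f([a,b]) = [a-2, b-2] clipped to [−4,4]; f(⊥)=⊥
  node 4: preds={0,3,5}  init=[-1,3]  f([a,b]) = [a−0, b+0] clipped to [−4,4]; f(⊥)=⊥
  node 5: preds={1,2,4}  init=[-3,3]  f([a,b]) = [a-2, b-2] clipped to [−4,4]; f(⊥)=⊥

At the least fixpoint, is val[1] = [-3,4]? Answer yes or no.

Iteration log — 14 steps:
  step 1. node 0  ⊔preds=[-1,3]  new=[-2,4]  stable
  step 2. node 1  ⊔preds=[-2,4]  new=[-1,4]  old=[-1,3]  +wl: 0
  step 3. node 2  ⊔preds=[-1,4]  new=[-1,4]  old=⊥  +wl: 
  step 4. node 3  ⊔preds=[-2,4]  new=[-4,2]  old=⊥  +wl: 
  step 5. node 4  ⊔preds=[-4,4]  new=[-4,4]  old=[-1,3]  +wl: 3
  step 6. node 5  ⊔preds=[-4,4]  new=[-4,3]  old=[-3,3]  +wl: 4
  step 7. node 0  ⊔preds=[-4,4]  new=[-4,4]  old=[-2,4]  +wl: 1
  step 8. node 3  ⊔preds=[-4,4]  new=[-4,2]  stable
  step 9. node 4  ⊔preds=[-4,4]  new=[-4,4]  stable
  step 10. node 1  ⊔preds=[-4,4]  new=[-3,4]  old=[-1,4]  +wl: 0,2,5
  step 11. node 0  ⊔preds=[-4,4]  new=[-4,4]  stable
  step 12. node 2  ⊔preds=[-3,4]  new=[-3,4]  old=[-1,4]  +wl: 3
  step 13. node 5  ⊔preds=[-4,4]  new=[-4,3]  stable
  step 14. node 3  ⊔preds=[-4,4]  new=[-4,2]  stable

Least fixpoint reached:
  node 0: [-4,4]
  node 1: [-3,4]
  node 2: [-3,4]
  node 3: [-4,2]
  node 4: [-4,4]
  node 5: [-4,3]

yes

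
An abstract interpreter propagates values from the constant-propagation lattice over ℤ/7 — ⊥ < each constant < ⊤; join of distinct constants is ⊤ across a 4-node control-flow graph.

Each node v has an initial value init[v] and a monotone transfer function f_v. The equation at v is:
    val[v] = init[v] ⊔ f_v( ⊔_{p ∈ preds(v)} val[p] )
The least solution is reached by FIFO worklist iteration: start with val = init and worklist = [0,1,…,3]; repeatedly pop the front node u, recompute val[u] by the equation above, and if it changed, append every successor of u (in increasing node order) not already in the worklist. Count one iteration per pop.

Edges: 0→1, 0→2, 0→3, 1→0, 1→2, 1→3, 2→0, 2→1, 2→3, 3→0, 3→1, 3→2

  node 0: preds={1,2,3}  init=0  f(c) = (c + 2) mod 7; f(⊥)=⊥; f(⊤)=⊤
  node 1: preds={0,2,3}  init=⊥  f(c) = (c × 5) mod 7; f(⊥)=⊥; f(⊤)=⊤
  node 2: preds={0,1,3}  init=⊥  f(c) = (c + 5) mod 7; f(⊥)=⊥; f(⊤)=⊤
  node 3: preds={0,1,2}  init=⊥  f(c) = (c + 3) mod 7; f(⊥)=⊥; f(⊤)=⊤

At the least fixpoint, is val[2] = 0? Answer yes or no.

no

Iteration log — 10 steps:
  step 1. node 0  ⊔preds=⊥  new=0  stable
  step 2. node 1  ⊔preds=0  new=0  old=⊥  +wl: 0
  step 3. node 2  ⊔preds=0  new=5  old=⊥  +wl: 1
  step 4. node 3  ⊔preds=⊤  new=⊤  old=⊥  +wl: 2
  step 5. node 0  ⊔preds=⊤  new=⊤  old=0  +wl: 3
  step 6. node 1  ⊔preds=⊤  new=⊤  old=0  +wl: 0
  step 7. node 2  ⊔preds=⊤  new=⊤  old=5  +wl: 1
  step 8. node 3  ⊔preds=⊤  new=⊤  stable
  step 9. node 0  ⊔preds=⊤  new=⊤  stable
  step 10. node 1  ⊔preds=⊤  new=⊤  stable

Least fixpoint reached:
  node 0: ⊤
  node 1: ⊤
  node 2: ⊤
  node 3: ⊤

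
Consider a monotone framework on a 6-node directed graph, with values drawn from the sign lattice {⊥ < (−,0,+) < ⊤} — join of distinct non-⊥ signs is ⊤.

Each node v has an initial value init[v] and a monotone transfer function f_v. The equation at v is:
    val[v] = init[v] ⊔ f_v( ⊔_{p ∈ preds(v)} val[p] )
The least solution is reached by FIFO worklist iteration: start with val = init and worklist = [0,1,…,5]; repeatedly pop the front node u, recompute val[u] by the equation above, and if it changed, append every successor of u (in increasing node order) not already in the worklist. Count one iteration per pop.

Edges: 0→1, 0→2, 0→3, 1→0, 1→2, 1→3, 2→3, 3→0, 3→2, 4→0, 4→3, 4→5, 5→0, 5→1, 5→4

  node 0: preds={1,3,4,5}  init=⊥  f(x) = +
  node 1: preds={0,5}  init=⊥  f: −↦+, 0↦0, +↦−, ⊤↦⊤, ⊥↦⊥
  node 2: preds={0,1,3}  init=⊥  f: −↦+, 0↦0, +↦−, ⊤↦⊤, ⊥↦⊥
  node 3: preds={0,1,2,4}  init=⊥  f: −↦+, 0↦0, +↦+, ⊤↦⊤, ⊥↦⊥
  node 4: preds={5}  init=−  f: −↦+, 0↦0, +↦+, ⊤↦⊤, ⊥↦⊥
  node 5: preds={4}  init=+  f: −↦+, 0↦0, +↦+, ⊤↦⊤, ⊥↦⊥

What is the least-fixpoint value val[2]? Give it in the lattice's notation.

⊤

Trace (14 dequeues):
  [1] u=0 | in ⊤ | out + | prev ⊥ | push {}
  [2] u=1 | in + | out − | prev ⊥ | push {0}
  [3] u=2 | in ⊤ | out ⊤ | prev ⊥ | push {}
  [4] u=3 | in ⊤ | out ⊤ | prev ⊥ | push {2}
  [5] u=4 | in + | out ⊤ | prev − | push {3}
  [6] u=5 | in ⊤ | out ⊤ | prev + | push {1,4}
  [7] u=0 | in ⊤ | out + | ==
  [8] u=2 | in ⊤ | out ⊤ | ==
  [9] u=3 | in ⊤ | out ⊤ | ==
  [10] u=1 | in ⊤ | out ⊤ | prev − | push {0,2,3}
  [11] u=4 | in ⊤ | out ⊤ | ==
  [12] u=0 | in ⊤ | out + | ==
  [13] u=2 | in ⊤ | out ⊤ | ==
  [14] u=3 | in ⊤ | out ⊤ | ==

Converged values:
  [0] +
  [1] ⊤
  [2] ⊤
  [3] ⊤
  [4] ⊤
  [5] ⊤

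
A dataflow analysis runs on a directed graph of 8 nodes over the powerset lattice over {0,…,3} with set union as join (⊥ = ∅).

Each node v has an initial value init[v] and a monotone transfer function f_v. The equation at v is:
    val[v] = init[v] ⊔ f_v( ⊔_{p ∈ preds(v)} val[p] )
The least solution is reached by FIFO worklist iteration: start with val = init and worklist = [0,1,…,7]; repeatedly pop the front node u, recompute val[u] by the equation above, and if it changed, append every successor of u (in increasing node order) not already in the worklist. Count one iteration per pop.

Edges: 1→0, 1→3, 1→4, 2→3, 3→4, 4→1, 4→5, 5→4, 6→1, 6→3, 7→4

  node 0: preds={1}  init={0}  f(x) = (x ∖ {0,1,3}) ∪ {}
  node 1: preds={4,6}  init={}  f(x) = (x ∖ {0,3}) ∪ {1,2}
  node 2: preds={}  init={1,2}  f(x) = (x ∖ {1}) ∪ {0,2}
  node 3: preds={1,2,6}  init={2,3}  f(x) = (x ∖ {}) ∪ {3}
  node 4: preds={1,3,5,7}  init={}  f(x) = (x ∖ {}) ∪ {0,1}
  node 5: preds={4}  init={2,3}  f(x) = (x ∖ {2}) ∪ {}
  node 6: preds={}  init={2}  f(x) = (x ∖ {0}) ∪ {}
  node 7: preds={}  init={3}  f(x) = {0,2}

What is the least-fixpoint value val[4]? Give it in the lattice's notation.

{0,1,2,3}

Trace (11 dequeues):
  [1] u=0 | in {} | out {0} | ==
  [2] u=1 | in {2} | out {1,2} | prev {} | push {0}
  [3] u=2 | in {} | out {0,1,2} | prev {1,2} | push {}
  [4] u=3 | in {0,1,2} | out {0,1,2,3} | prev {2,3} | push {}
  [5] u=4 | in {0,1,2,3} | out {0,1,2,3} | prev {} | push {1}
  [6] u=5 | in {0,1,2,3} | out {0,1,2,3} | prev {2,3} | push {4}
  [7] u=6 | in {} | out {2} | ==
  [8] u=7 | in {} | out {0,2,3} | prev {3} | push {}
  [9] u=0 | in {1,2} | out {0,2} | prev {0} | push {}
  [10] u=1 | in {0,1,2,3} | out {1,2} | ==
  [11] u=4 | in {0,1,2,3} | out {0,1,2,3} | ==

Converged values:
  [0] {0,2}
  [1] {1,2}
  [2] {0,1,2}
  [3] {0,1,2,3}
  [4] {0,1,2,3}
  [5] {0,1,2,3}
  [6] {2}
  [7] {0,2,3}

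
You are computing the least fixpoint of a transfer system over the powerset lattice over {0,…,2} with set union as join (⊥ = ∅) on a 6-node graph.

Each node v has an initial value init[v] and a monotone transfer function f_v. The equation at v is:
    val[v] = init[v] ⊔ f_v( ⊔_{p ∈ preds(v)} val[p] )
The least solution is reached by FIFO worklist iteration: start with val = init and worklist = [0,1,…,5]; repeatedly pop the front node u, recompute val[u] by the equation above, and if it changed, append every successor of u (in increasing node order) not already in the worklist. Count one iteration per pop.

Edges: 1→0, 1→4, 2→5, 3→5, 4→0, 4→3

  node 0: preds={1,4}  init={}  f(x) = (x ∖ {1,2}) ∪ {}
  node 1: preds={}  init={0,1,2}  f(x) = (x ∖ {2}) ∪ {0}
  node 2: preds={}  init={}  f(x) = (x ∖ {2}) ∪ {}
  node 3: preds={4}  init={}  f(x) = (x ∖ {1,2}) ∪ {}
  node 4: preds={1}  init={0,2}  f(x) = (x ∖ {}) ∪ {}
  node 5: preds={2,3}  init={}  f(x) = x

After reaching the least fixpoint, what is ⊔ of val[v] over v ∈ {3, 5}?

{0}

Worklist (8 pops):
  #1 pop 0: in={0,1,2} → {0} (was {}); enqueue []
  #2 pop 1: in={} → {0,1,2} (no change)
  #3 pop 2: in={} → {} (no change)
  #4 pop 3: in={0,2} → {0} (was {}); enqueue []
  #5 pop 4: in={0,1,2} → {0,1,2} (was {0,2}); enqueue [0,3]
  #6 pop 5: in={0} → {0} (was {}); enqueue []
  #7 pop 0: in={0,1,2} → {0} (no change)
  #8 pop 3: in={0,1,2} → {0} (no change)

Fixpoint:
  val[0] = {0}
  val[1] = {0,1,2}
  val[2] = {}
  val[3] = {0}
  val[4] = {0,1,2}
  val[5] = {0}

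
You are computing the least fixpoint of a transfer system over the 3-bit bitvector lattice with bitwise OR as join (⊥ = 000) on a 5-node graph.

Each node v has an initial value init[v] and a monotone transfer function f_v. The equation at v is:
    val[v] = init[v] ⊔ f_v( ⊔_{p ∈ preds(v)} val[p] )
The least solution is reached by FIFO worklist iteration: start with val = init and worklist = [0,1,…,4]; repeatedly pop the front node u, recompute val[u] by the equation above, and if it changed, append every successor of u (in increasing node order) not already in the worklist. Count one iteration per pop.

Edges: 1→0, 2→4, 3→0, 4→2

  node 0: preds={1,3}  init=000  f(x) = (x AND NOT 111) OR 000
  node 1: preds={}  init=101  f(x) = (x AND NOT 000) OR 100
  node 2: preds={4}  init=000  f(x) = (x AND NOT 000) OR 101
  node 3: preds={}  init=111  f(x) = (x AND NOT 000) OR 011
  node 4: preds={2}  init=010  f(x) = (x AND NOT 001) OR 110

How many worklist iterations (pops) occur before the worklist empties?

Iteration log — 6 steps:
  step 1. node 0  ⊔preds=111  new=000  stable
  step 2. node 1  ⊔preds=000  new=101  stable
  step 3. node 2  ⊔preds=010  new=111  old=000  +wl: 
  step 4. node 3  ⊔preds=000  new=111  stable
  step 5. node 4  ⊔preds=111  new=110  old=010  +wl: 2
  step 6. node 2  ⊔preds=110  new=111  stable

Least fixpoint reached:
  node 0: 000
  node 1: 101
  node 2: 111
  node 3: 111
  node 4: 110

6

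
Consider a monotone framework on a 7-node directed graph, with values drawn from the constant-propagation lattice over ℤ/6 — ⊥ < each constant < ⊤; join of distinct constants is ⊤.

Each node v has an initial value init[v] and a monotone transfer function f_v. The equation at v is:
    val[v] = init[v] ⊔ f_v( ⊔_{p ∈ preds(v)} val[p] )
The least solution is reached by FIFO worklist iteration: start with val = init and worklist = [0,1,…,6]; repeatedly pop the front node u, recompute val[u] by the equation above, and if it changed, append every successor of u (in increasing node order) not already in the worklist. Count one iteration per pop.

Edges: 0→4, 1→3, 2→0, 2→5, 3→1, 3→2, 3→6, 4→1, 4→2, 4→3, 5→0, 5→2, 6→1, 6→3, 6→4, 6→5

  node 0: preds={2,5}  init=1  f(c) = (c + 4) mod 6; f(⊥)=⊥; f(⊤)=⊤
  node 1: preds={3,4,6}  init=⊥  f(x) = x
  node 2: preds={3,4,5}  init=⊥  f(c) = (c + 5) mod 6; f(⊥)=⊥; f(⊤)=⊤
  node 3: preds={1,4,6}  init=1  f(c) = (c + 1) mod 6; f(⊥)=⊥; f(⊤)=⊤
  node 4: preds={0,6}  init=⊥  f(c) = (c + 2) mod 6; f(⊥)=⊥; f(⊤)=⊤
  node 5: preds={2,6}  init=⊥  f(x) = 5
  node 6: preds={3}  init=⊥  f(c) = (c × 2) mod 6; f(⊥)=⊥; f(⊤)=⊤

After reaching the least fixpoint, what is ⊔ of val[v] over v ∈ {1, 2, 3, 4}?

⊤

Worklist (17 pops):
  #1 pop 0: in=⊥ → 1 (no change)
  #2 pop 1: in=1 → 1 (was ⊥); enqueue []
  #3 pop 2: in=1 → 0 (was ⊥); enqueue [0]
  #4 pop 3: in=1 → ⊤ (was 1); enqueue [1,2]
  #5 pop 4: in=1 → 3 (was ⊥); enqueue [3]
  #6 pop 5: in=0 → 5 (was ⊥); enqueue []
  #7 pop 6: in=⊤ → ⊤ (was ⊥); enqueue [4,5]
  #8 pop 0: in=⊤ → ⊤ (was 1); enqueue []
  #9 pop 1: in=⊤ → ⊤ (was 1); enqueue []
  #10 pop 2: in=⊤ → ⊤ (was 0); enqueue [0]
  #11 pop 3: in=⊤ → ⊤ (no change)
  #12 pop 4: in=⊤ → ⊤ (was 3); enqueue [1,2,3]
  #13 pop 5: in=⊤ → 5 (no change)
  #14 pop 0: in=⊤ → ⊤ (no change)
  #15 pop 1: in=⊤ → ⊤ (no change)
  #16 pop 2: in=⊤ → ⊤ (no change)
  #17 pop 3: in=⊤ → ⊤ (no change)

Fixpoint:
  val[0] = ⊤
  val[1] = ⊤
  val[2] = ⊤
  val[3] = ⊤
  val[4] = ⊤
  val[5] = 5
  val[6] = ⊤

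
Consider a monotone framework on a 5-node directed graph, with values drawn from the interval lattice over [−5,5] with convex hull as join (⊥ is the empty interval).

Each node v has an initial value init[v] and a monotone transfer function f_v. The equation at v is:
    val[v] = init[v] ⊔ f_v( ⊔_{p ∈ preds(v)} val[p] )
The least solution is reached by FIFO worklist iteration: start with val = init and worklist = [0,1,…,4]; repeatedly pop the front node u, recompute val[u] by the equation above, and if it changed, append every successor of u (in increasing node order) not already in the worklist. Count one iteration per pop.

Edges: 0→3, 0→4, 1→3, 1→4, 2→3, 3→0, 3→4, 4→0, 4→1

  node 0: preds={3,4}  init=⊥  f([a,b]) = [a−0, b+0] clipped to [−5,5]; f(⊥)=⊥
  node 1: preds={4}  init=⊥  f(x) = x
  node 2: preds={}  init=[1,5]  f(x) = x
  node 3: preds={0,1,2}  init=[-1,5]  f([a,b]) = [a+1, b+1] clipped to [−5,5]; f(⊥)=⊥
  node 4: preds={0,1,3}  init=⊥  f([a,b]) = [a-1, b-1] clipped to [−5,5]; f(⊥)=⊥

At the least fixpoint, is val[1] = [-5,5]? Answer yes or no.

Trace (22 dequeues):
  [1] u=0 | in [-1,5] | out [-1,5] | prev ⊥ | push {}
  [2] u=1 | in ⊥ | out ⊥ | ==
  [3] u=2 | in ⊥ | out [1,5] | ==
  [4] u=3 | in [-1,5] | out [-1,5] | ==
  [5] u=4 | in [-1,5] | out [-2,4] | prev ⊥ | push {0,1}
  [6] u=0 | in [-2,5] | out [-2,5] | prev [-1,5] | push {3,4}
  [7] u=1 | in [-2,4] | out [-2,4] | prev ⊥ | push {}
  [8] u=3 | in [-2,5] | out [-1,5] | ==
  [9] u=4 | in [-2,5] | out [-3,4] | prev [-2,4] | push {0,1}
  [10] u=0 | in [-3,5] | out [-3,5] | prev [-2,5] | push {3,4}
  [11] u=1 | in [-3,4] | out [-3,4] | prev [-2,4] | push {}
  [12] u=3 | in [-3,5] | out [-2,5] | prev [-1,5] | push {0}
  [13] u=4 | in [-3,5] | out [-4,4] | prev [-3,4] | push {1}
  [14] u=0 | in [-4,5] | out [-4,5] | prev [-3,5] | push {3,4}
  [15] u=1 | in [-4,4] | out [-4,4] | prev [-3,4] | push {}
  [16] u=3 | in [-4,5] | out [-3,5] | prev [-2,5] | push {0}
  [17] u=4 | in [-4,5] | out [-5,4] | prev [-4,4] | push {1}
  [18] u=0 | in [-5,5] | out [-5,5] | prev [-4,5] | push {3,4}
  [19] u=1 | in [-5,4] | out [-5,4] | prev [-4,4] | push {}
  [20] u=3 | in [-5,5] | out [-4,5] | prev [-3,5] | push {0}
  [21] u=4 | in [-5,5] | out [-5,4] | ==
  [22] u=0 | in [-5,5] | out [-5,5] | ==

Converged values:
  [0] [-5,5]
  [1] [-5,4]
  [2] [1,5]
  [3] [-4,5]
  [4] [-5,4]

no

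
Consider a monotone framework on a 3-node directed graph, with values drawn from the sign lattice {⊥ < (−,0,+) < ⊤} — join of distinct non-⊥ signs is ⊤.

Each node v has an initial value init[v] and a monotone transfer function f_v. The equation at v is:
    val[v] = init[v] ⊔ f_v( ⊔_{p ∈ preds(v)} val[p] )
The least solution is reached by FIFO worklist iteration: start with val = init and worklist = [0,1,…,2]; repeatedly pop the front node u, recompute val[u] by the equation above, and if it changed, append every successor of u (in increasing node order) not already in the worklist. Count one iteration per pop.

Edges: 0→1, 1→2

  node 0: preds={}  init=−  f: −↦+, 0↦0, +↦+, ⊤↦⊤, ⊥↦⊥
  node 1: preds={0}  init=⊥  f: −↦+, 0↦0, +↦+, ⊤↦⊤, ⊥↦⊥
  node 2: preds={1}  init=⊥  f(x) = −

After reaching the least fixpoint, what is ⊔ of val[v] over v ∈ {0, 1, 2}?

Worklist (3 pops):
  #1 pop 0: in=⊥ → − (no change)
  #2 pop 1: in=− → + (was ⊥); enqueue []
  #3 pop 2: in=+ → − (was ⊥); enqueue []

Fixpoint:
  val[0] = −
  val[1] = +
  val[2] = −

⊤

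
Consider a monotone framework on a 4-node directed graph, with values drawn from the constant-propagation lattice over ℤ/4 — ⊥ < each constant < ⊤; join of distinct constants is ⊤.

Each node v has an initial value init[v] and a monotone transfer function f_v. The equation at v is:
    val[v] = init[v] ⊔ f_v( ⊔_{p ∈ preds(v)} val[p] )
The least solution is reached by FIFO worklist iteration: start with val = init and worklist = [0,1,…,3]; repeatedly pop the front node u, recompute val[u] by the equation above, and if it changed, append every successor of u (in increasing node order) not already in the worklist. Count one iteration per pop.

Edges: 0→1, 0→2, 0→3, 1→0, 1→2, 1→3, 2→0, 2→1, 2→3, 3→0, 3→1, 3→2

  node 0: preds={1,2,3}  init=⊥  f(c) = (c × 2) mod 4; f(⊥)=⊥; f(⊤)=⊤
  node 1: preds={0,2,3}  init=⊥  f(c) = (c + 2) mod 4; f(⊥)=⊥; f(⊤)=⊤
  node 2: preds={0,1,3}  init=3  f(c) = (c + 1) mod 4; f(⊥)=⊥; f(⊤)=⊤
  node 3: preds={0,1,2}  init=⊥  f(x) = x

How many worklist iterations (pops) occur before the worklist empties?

8

Iteration log — 8 steps:
  step 1. node 0  ⊔preds=3  new=2  old=⊥  +wl: 
  step 2. node 1  ⊔preds=⊤  new=⊤  old=⊥  +wl: 0
  step 3. node 2  ⊔preds=⊤  new=⊤  old=3  +wl: 1
  step 4. node 3  ⊔preds=⊤  new=⊤  old=⊥  +wl: 2
  step 5. node 0  ⊔preds=⊤  new=⊤  old=2  +wl: 3
  step 6. node 1  ⊔preds=⊤  new=⊤  stable
  step 7. node 2  ⊔preds=⊤  new=⊤  stable
  step 8. node 3  ⊔preds=⊤  new=⊤  stable

Least fixpoint reached:
  node 0: ⊤
  node 1: ⊤
  node 2: ⊤
  node 3: ⊤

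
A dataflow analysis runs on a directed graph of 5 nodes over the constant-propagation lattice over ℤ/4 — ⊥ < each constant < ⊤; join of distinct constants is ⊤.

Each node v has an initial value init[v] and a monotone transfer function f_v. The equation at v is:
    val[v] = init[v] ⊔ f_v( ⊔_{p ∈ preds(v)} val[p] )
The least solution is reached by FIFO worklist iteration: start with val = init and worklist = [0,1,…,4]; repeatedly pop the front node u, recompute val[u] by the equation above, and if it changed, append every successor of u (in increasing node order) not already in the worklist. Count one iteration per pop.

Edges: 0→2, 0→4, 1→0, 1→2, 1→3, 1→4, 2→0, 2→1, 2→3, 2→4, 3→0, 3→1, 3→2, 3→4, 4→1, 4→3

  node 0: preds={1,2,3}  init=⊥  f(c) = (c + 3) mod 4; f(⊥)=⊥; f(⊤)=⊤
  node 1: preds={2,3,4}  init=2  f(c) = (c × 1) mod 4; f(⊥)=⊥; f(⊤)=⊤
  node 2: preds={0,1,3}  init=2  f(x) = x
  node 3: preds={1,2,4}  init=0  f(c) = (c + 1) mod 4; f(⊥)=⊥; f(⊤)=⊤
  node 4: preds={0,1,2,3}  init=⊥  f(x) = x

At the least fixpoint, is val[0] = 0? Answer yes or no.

Trace (9 dequeues):
  [1] u=0 | in ⊤ | out ⊤ | prev ⊥ | push {}
  [2] u=1 | in ⊤ | out ⊤ | prev 2 | push {0}
  [3] u=2 | in ⊤ | out ⊤ | prev 2 | push {1}
  [4] u=3 | in ⊤ | out ⊤ | prev 0 | push {2}
  [5] u=4 | in ⊤ | out ⊤ | prev ⊥ | push {3}
  [6] u=0 | in ⊤ | out ⊤ | ==
  [7] u=1 | in ⊤ | out ⊤ | ==
  [8] u=2 | in ⊤ | out ⊤ | ==
  [9] u=3 | in ⊤ | out ⊤ | ==

Converged values:
  [0] ⊤
  [1] ⊤
  [2] ⊤
  [3] ⊤
  [4] ⊤

no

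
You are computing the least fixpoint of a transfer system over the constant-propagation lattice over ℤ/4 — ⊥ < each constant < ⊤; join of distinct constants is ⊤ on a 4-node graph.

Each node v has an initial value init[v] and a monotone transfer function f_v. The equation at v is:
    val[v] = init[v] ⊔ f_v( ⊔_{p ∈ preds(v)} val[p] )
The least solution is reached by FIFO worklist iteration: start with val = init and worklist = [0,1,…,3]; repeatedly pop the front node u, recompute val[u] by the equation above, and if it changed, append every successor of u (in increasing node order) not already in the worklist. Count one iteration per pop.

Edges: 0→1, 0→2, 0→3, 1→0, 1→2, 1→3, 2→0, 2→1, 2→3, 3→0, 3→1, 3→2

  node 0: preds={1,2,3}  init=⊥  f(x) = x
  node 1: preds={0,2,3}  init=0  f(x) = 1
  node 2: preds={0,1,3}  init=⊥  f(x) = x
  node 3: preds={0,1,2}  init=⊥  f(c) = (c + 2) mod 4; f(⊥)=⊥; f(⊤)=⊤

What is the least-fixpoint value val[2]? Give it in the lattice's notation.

⊤

Trace (8 dequeues):
  [1] u=0 | in 0 | out 0 | prev ⊥ | push {}
  [2] u=1 | in 0 | out ⊤ | prev 0 | push {0}
  [3] u=2 | in ⊤ | out ⊤ | prev ⊥ | push {1}
  [4] u=3 | in ⊤ | out ⊤ | prev ⊥ | push {2}
  [5] u=0 | in ⊤ | out ⊤ | prev 0 | push {3}
  [6] u=1 | in ⊤ | out ⊤ | ==
  [7] u=2 | in ⊤ | out ⊤ | ==
  [8] u=3 | in ⊤ | out ⊤ | ==

Converged values:
  [0] ⊤
  [1] ⊤
  [2] ⊤
  [3] ⊤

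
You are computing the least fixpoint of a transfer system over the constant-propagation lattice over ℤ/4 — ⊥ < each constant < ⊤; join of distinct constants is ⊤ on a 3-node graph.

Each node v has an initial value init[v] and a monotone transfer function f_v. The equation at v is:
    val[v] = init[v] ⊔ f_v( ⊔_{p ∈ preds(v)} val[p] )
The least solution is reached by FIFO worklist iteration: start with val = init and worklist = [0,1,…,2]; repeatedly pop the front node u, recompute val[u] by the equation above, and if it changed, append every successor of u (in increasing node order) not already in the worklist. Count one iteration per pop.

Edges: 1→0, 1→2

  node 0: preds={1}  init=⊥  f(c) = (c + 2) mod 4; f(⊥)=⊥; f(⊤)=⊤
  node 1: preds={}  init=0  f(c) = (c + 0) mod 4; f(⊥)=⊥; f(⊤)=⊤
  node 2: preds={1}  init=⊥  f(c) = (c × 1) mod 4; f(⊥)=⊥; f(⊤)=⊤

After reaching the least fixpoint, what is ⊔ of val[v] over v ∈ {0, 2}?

⊤

Trace (3 dequeues):
  [1] u=0 | in 0 | out 2 | prev ⊥ | push {}
  [2] u=1 | in ⊥ | out 0 | ==
  [3] u=2 | in 0 | out 0 | prev ⊥ | push {}

Converged values:
  [0] 2
  [1] 0
  [2] 0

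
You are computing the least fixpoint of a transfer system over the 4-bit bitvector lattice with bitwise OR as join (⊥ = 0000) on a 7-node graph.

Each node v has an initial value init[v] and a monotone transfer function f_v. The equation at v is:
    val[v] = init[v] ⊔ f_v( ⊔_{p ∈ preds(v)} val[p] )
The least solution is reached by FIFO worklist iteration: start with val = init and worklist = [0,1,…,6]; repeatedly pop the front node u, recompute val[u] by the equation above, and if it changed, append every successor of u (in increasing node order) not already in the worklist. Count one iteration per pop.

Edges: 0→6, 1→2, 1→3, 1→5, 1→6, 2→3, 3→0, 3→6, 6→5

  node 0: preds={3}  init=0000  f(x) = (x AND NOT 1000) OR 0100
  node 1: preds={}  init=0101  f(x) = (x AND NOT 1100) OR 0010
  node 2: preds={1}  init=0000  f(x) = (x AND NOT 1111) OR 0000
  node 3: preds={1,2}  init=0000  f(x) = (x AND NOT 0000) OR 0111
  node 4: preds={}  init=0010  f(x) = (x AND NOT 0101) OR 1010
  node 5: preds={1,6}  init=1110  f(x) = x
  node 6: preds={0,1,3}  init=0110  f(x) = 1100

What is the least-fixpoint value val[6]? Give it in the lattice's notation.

1110

Worklist (10 pops):
  #1 pop 0: in=0000 → 0100 (was 0000); enqueue []
  #2 pop 1: in=0000 → 0111 (was 0101); enqueue []
  #3 pop 2: in=0111 → 0000 (no change)
  #4 pop 3: in=0111 → 0111 (was 0000); enqueue [0]
  #5 pop 4: in=0000 → 1010 (was 0010); enqueue []
  #6 pop 5: in=0111 → 1111 (was 1110); enqueue []
  #7 pop 6: in=0111 → 1110 (was 0110); enqueue [5]
  #8 pop 0: in=0111 → 0111 (was 0100); enqueue [6]
  #9 pop 5: in=1111 → 1111 (no change)
  #10 pop 6: in=0111 → 1110 (no change)

Fixpoint:
  val[0] = 0111
  val[1] = 0111
  val[2] = 0000
  val[3] = 0111
  val[4] = 1010
  val[5] = 1111
  val[6] = 1110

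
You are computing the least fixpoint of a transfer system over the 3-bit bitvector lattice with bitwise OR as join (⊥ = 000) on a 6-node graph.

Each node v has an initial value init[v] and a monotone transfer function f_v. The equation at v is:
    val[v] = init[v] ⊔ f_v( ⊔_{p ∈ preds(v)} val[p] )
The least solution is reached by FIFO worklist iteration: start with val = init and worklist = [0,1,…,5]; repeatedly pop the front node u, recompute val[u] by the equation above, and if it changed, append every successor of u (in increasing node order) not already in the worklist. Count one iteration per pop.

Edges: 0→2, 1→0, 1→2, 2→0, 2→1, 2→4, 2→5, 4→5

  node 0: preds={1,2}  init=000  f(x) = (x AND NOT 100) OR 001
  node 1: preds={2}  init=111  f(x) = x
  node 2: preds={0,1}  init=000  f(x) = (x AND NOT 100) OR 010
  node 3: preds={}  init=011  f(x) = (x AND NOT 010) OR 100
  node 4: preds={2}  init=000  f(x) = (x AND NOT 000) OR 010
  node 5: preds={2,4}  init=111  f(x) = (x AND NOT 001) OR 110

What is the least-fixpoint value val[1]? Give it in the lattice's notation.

111

Iteration log — 8 steps:
  step 1. node 0  ⊔preds=111  new=011  old=000  +wl: 
  step 2. node 1  ⊔preds=000  new=111  stable
  step 3. node 2  ⊔preds=111  new=011  old=000  +wl: 0,1
  step 4. node 3  ⊔preds=000  new=111  old=011  +wl: 
  step 5. node 4  ⊔preds=011  new=011  old=000  +wl: 
  step 6. node 5  ⊔preds=011  new=111  stable
  step 7. node 0  ⊔preds=111  new=011  stable
  step 8. node 1  ⊔preds=011  new=111  stable

Least fixpoint reached:
  node 0: 011
  node 1: 111
  node 2: 011
  node 3: 111
  node 4: 011
  node 5: 111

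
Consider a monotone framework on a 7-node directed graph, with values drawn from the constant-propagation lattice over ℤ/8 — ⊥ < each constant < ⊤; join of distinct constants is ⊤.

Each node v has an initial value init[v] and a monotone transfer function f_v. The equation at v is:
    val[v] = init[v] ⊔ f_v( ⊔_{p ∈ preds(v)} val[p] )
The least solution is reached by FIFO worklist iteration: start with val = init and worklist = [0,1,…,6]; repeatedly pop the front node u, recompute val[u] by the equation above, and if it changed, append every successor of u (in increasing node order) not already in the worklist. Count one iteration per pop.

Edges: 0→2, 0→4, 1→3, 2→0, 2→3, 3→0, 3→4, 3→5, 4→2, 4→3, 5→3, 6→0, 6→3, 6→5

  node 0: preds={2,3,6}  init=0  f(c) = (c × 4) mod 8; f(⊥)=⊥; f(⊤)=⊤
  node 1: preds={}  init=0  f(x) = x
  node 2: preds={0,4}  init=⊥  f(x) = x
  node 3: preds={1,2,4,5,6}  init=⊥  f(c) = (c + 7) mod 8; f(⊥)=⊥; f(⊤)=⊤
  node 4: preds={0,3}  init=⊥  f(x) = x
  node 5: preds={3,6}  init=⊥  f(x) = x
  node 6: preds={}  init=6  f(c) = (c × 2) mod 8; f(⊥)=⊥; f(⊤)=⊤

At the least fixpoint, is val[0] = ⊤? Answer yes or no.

Iteration log — 12 steps:
  step 1. node 0  ⊔preds=6  new=0  stable
  step 2. node 1  ⊔preds=⊥  new=0  stable
  step 3. node 2  ⊔preds=0  new=0  old=⊥  +wl: 0
  step 4. node 3  ⊔preds=⊤  new=⊤  old=⊥  +wl: 
  step 5. node 4  ⊔preds=⊤  new=⊤  old=⊥  +wl: 2,3
  step 6. node 5  ⊔preds=⊤  new=⊤  old=⊥  +wl: 
  step 7. node 6  ⊔preds=⊥  new=6  stable
  step 8. node 0  ⊔preds=⊤  new=⊤  old=0  +wl: 4
  step 9. node 2  ⊔preds=⊤  new=⊤  old=0  +wl: 0
  step 10. node 3  ⊔preds=⊤  new=⊤  stable
  step 11. node 4  ⊔preds=⊤  new=⊤  stable
  step 12. node 0  ⊔preds=⊤  new=⊤  stable

Least fixpoint reached:
  node 0: ⊤
  node 1: 0
  node 2: ⊤
  node 3: ⊤
  node 4: ⊤
  node 5: ⊤
  node 6: 6

yes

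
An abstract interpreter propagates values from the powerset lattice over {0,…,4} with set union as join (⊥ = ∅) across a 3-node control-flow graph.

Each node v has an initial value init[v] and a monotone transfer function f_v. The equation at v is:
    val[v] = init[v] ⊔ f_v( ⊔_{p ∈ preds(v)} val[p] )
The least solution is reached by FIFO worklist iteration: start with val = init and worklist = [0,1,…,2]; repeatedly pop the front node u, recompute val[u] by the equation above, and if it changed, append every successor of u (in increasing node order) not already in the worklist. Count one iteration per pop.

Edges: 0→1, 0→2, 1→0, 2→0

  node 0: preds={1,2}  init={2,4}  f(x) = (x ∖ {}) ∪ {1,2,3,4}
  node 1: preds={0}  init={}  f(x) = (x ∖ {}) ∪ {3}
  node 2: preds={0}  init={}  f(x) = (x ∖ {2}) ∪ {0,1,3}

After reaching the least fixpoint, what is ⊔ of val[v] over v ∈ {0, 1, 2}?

Iteration log — 7 steps:
  step 1. node 0  ⊔preds={}  new={1,2,3,4}  old={2,4}  +wl: 
  step 2. node 1  ⊔preds={1,2,3,4}  new={1,2,3,4}  old={}  +wl: 0
  step 3. node 2  ⊔preds={1,2,3,4}  new={0,1,3,4}  old={}  +wl: 
  step 4. node 0  ⊔preds={0,1,2,3,4}  new={0,1,2,3,4}  old={1,2,3,4}  +wl: 1,2
  step 5. node 1  ⊔preds={0,1,2,3,4}  new={0,1,2,3,4}  old={1,2,3,4}  +wl: 0
  step 6. node 2  ⊔preds={0,1,2,3,4}  new={0,1,3,4}  stable
  step 7. node 0  ⊔preds={0,1,2,3,4}  new={0,1,2,3,4}  stable

Least fixpoint reached:
  node 0: {0,1,2,3,4}
  node 1: {0,1,2,3,4}
  node 2: {0,1,3,4}

{0,1,2,3,4}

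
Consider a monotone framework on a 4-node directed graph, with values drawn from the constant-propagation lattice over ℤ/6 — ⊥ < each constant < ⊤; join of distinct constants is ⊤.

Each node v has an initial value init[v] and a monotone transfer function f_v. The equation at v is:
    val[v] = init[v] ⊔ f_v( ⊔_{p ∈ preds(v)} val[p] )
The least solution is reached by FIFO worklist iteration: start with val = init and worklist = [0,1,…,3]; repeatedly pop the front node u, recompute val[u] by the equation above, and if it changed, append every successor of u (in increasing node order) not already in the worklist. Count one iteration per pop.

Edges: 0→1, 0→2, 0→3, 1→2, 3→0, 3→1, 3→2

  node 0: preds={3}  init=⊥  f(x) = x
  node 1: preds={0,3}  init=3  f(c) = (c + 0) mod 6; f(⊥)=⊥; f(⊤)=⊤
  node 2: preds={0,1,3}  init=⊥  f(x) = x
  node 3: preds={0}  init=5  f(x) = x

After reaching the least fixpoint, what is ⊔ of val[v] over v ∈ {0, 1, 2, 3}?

⊤

Worklist (4 pops):
  #1 pop 0: in=5 → 5 (was ⊥); enqueue []
  #2 pop 1: in=5 → ⊤ (was 3); enqueue []
  #3 pop 2: in=⊤ → ⊤ (was ⊥); enqueue []
  #4 pop 3: in=5 → 5 (no change)

Fixpoint:
  val[0] = 5
  val[1] = ⊤
  val[2] = ⊤
  val[3] = 5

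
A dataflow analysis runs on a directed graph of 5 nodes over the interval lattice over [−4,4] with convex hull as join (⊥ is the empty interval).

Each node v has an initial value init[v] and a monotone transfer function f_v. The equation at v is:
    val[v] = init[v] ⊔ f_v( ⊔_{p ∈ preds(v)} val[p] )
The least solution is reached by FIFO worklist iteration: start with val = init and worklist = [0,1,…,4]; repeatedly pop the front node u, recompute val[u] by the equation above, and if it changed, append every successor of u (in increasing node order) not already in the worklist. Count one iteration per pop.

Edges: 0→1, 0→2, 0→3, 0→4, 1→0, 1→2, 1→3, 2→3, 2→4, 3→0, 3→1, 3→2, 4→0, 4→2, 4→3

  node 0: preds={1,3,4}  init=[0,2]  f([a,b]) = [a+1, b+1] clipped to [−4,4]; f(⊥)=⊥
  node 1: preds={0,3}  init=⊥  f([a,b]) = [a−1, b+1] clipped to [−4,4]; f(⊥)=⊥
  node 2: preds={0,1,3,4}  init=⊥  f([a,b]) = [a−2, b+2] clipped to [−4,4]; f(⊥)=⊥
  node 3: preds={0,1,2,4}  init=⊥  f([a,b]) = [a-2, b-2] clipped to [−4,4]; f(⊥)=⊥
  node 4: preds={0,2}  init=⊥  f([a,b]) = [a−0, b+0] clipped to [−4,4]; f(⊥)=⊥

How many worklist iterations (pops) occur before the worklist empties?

Trace (13 dequeues):
  [1] u=0 | in ⊥ | out [0,2] | ==
  [2] u=1 | in [0,2] | out [-1,3] | prev ⊥ | push {0}
  [3] u=2 | in [-1,3] | out [-3,4] | prev ⊥ | push {}
  [4] u=3 | in [-3,4] | out [-4,2] | prev ⊥ | push {1,2}
  [5] u=4 | in [-3,4] | out [-3,4] | prev ⊥ | push {3}
  [6] u=0 | in [-4,4] | out [-3,4] | prev [0,2] | push {4}
  [7] u=1 | in [-4,4] | out [-4,4] | prev [-1,3] | push {0}
  [8] u=2 | in [-4,4] | out [-4,4] | prev [-3,4] | push {}
  [9] u=3 | in [-4,4] | out [-4,2] | ==
  [10] u=4 | in [-4,4] | out [-4,4] | prev [-3,4] | push {2,3}
  [11] u=0 | in [-4,4] | out [-3,4] | ==
  [12] u=2 | in [-4,4] | out [-4,4] | ==
  [13] u=3 | in [-4,4] | out [-4,2] | ==

Converged values:
  [0] [-3,4]
  [1] [-4,4]
  [2] [-4,4]
  [3] [-4,2]
  [4] [-4,4]

13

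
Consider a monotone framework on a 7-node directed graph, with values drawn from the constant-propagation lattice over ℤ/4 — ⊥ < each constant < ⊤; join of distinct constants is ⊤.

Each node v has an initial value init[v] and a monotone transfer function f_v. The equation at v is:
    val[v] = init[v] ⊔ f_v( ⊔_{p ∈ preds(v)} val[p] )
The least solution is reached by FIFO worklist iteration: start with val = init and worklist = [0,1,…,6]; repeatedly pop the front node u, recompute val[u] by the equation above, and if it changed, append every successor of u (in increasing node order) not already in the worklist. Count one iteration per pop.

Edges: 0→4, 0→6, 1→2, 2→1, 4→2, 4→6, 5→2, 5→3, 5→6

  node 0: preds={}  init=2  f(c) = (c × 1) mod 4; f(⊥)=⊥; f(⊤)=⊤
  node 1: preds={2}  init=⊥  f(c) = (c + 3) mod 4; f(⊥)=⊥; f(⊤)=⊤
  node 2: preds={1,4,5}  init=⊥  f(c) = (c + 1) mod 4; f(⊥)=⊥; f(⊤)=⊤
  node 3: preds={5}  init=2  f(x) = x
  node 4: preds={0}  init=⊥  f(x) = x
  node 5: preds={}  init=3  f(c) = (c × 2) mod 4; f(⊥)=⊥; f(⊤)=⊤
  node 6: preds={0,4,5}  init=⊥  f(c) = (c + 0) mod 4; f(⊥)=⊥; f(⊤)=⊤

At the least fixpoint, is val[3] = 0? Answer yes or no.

no

Worklist (11 pops):
  #1 pop 0: in=⊥ → 2 (no change)
  #2 pop 1: in=⊥ → ⊥ (no change)
  #3 pop 2: in=3 → 0 (was ⊥); enqueue [1]
  #4 pop 3: in=3 → ⊤ (was 2); enqueue []
  #5 pop 4: in=2 → 2 (was ⊥); enqueue [2]
  #6 pop 5: in=⊥ → 3 (no change)
  #7 pop 6: in=⊤ → ⊤ (was ⊥); enqueue []
  #8 pop 1: in=0 → 3 (was ⊥); enqueue []
  #9 pop 2: in=⊤ → ⊤ (was 0); enqueue [1]
  #10 pop 1: in=⊤ → ⊤ (was 3); enqueue [2]
  #11 pop 2: in=⊤ → ⊤ (no change)

Fixpoint:
  val[0] = 2
  val[1] = ⊤
  val[2] = ⊤
  val[3] = ⊤
  val[4] = 2
  val[5] = 3
  val[6] = ⊤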